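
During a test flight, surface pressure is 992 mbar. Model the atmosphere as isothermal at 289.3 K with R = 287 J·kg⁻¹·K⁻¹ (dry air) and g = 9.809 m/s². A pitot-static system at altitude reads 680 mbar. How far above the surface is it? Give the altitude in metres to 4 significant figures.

z ≈ 3196 m

Scale height: H = RT/g = 287 × 289.3 / 9.809 = 8464.6 m.
Invert the barometric formula: z = H ln(P₀/P).
P₀/P = 992/680 = 1.4588; ln(1.4588) = 0.37761.
z = 8464.6 × 0.37761 = 3196.3 m.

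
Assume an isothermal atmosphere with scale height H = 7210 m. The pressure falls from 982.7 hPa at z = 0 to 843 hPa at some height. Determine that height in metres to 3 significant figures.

z ≈ 1110 m

Invert the barometric formula: z = H ln(P₀/P).
P₀/P = 982.7/843 = 1.1657; ln(1.1657) = 0.15332.
z = 7210.0 × 0.15332 = 1105.4 m.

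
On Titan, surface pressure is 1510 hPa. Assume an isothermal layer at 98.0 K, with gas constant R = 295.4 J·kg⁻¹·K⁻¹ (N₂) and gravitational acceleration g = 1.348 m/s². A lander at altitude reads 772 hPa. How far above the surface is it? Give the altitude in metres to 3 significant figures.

Scale height: H = RT/g = 295.4 × 98.0 / 1.348 = 21476 m.
Invert the barometric formula: z = H ln(P₀/P).
P₀/P = 1510/772 = 1.9560; ln(1.9560) = 0.67090.
z = 21476 × 0.67090 = 14408 m.

z ≈ 14400 m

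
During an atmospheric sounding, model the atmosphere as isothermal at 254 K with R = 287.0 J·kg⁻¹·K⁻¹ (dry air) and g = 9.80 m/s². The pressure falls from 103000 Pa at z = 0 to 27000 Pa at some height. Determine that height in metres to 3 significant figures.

z ≈ 9960 m

Scale height: H = RT/g = 287.0 × 254 / 9.80 = 7438.6 m.
Invert the barometric formula: z = H ln(P₀/P).
P₀/P = 103000/27000 = 3.8148; ln(3.8148) = 1.3389.
z = 7438.6 × 1.3389 = 9959.5 m.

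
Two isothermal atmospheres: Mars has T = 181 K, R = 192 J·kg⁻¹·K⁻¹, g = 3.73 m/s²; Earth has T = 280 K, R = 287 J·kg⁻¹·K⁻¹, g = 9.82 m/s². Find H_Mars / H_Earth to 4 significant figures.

H_Mars/H_Earth ≈ 1.139

H = RT/g for each body.
H_Mars = 192 × 181 / 3.73 = 9316.9 m.
H_Earth = 287 × 280 / 9.82 = 8183.3 m.
H_Mars/H_Earth = 9316.9/8183.3 = 1.1385.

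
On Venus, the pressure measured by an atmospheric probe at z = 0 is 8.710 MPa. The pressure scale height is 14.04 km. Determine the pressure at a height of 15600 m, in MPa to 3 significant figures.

P ≈ 2.87 MPa

Barometric formula: P = P₀ exp(−z/H).
z/H = 15600/14040 = 1.1111; exp(−1.1111) = 0.32920.
P = 8.710 × 0.32920 = 2.8673 MPa.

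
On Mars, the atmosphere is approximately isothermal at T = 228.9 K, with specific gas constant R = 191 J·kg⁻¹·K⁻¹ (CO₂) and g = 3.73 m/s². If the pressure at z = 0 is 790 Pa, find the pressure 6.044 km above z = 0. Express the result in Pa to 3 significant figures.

Scale height: H = RT/g = 191 × 228.9 / 3.73 = 11721 m.
Barometric formula: P = P₀ exp(−z/H).
z/H = 6044.0/11721 = 0.51566; exp(−0.51566) = 0.59711.
P = 790 × 0.59711 = 471.72 Pa.

P ≈ 472 Pa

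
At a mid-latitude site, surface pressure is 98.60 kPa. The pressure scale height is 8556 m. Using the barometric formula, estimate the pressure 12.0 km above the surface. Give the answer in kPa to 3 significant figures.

P ≈ 24.3 kPa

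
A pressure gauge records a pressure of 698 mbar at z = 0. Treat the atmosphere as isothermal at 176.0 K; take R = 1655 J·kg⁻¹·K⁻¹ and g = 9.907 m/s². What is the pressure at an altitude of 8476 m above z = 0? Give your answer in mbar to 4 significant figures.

P ≈ 523.2 mbar

Scale height: H = RT/g = 1655 × 176.0 / 9.907 = 29401 m.
Barometric formula: P = P₀ exp(−z/H).
z/H = 8476.0/29401 = 0.28829; exp(−0.28829) = 0.74954.
P = 698 × 0.74954 = 523.18 mbar.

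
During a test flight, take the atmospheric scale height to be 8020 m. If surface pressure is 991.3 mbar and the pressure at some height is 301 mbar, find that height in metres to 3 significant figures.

z ≈ 9560 m

Invert the barometric formula: z = H ln(P₀/P).
P₀/P = 991.3/301 = 3.2934; ln(3.2934) = 1.1919.
z = 8020.0 × 1.1919 = 9559.0 m.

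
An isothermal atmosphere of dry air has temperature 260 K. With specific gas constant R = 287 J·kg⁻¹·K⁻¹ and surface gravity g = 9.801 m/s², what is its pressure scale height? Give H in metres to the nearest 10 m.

H ≈ 7610 m

The scale height of an isothermal atmosphere is H = RT/g.
H = 287 × 260 / 9.801 = 74620/9.801 = 7613.5 m.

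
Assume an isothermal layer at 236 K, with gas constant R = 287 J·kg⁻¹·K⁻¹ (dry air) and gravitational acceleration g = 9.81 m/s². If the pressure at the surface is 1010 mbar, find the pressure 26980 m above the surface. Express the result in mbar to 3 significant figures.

P ≈ 20.3 mbar

Scale height: H = RT/g = 287 × 236 / 9.81 = 6904.4 m.
Barometric formula: P = P₀ exp(−z/H).
z/H = 26980/6904.4 = 3.9077; exp(−3.9077) = 0.020087.
P = 1010 × 0.020087 = 20.288 mbar.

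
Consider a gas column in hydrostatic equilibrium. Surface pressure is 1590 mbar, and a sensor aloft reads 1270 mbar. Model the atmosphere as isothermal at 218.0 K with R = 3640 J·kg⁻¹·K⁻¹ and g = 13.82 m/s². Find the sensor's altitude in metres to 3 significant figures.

z ≈ 12900 m

Scale height: H = RT/g = 3640 × 218.0 / 13.82 = 57418 m.
Invert the barometric formula: z = H ln(P₀/P).
P₀/P = 1590/1270 = 1.2520; ln(1.2520) = 0.22474.
z = 57418 × 0.22474 = 12904 m.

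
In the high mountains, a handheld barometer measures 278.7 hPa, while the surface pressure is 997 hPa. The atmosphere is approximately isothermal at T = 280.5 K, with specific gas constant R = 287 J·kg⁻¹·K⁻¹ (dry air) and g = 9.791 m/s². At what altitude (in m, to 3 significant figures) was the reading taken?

z ≈ 10500 m

Scale height: H = RT/g = 287 × 280.5 / 9.791 = 8222.2 m.
Invert the barometric formula: z = H ln(P₀/P).
P₀/P = 997/278.7 = 3.5773; ln(3.5773) = 1.2746.
z = 8222.2 × 1.2746 = 10480 m.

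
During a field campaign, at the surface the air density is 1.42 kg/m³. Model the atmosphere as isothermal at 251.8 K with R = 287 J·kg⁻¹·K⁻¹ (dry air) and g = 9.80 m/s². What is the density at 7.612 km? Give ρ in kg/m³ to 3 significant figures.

Scale height: H = RT/g = 287 × 251.8 / 9.80 = 7374.1 m.
In an isothermal atmosphere, density decays like pressure: ρ = ρ₀ exp(−z/H).
z/H = 7612.0/7374.1 = 1.0323; exp(−1.0323) = 0.35619.
ρ = 1.42 × 0.35619 = 0.50579 kg/m³.

ρ ≈ 0.506 kg/m³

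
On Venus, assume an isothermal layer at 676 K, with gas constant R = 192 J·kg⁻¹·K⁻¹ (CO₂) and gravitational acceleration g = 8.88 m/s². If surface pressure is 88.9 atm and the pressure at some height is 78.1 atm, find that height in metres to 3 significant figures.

Scale height: H = RT/g = 192 × 676 / 8.88 = 14616 m.
Invert the barometric formula: z = H ln(P₀/P).
P₀/P = 88.9/78.1 = 1.1383; ln(1.1383) = 0.12954.
z = 14616 × 0.12954 = 1893.4 m.

z ≈ 1890 m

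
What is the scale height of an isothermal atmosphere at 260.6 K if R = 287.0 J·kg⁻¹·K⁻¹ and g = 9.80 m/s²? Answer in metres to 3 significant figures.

H ≈ 7630 m

The scale height of an isothermal atmosphere is H = RT/g.
H = 287.0 × 260.6 / 9.80 = 74792/9.80 = 7631.8 m.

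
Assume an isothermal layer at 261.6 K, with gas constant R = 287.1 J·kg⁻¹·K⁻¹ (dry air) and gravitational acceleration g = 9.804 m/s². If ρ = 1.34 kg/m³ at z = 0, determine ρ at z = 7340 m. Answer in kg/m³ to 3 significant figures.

Scale height: H = RT/g = 287.1 × 261.6 / 9.804 = 7660.7 m.
In an isothermal atmosphere, density decays like pressure: ρ = ρ₀ exp(−z/H).
z/H = 7340.0/7660.7 = 0.95814; exp(−0.95814) = 0.38361.
ρ = 1.34 × 0.38361 = 0.51404 kg/m³.

ρ ≈ 0.514 kg/m³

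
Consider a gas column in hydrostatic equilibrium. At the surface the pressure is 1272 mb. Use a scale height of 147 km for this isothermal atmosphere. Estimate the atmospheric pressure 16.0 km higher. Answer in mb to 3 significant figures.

Barometric formula: P = P₀ exp(−z/H).
z/H = 16000/147000 = 0.10884; exp(−0.10884) = 0.89687.
P = 1272 × 0.89687 = 1140.8 mb.

P ≈ 1140 mb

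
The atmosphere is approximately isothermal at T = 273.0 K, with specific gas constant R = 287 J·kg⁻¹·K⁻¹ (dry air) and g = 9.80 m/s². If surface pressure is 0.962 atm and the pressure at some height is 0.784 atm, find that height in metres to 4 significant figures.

z ≈ 1636 m

Scale height: H = RT/g = 287 × 273.0 / 9.80 = 7995.0 m.
Invert the barometric formula: z = H ln(P₀/P).
P₀/P = 0.962/0.784 = 1.2270; ln(1.2270) = 0.20457.
z = 7995.0 × 0.20457 = 1635.5 m.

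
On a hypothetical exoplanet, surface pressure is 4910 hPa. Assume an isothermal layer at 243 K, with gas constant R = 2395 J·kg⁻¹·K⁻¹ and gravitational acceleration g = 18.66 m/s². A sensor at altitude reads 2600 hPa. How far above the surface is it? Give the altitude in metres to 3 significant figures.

Scale height: H = RT/g = 2395 × 243 / 18.66 = 31189 m.
Invert the barometric formula: z = H ln(P₀/P).
P₀/P = 4910/2600 = 1.8885; ln(1.8885) = 0.63578.
z = 31189 × 0.63578 = 19829 m.

z ≈ 19800 m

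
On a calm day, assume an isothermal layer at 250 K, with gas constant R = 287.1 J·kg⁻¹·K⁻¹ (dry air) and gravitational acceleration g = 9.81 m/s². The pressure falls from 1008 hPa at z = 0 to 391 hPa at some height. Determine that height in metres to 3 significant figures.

z ≈ 6930 m

Scale height: H = RT/g = 287.1 × 250 / 9.81 = 7316.5 m.
Invert the barometric formula: z = H ln(P₀/P).
P₀/P = 1008/391 = 2.5780; ln(2.5780) = 0.94701.
z = 7316.5 × 0.94701 = 6928.8 m.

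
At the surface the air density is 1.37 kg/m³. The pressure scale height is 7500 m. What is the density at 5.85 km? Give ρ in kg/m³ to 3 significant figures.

In an isothermal atmosphere, density decays like pressure: ρ = ρ₀ exp(−z/H).
z/H = 5850.0/7500.0 = 0.78000; exp(−0.78000) = 0.45841.
ρ = 1.37 × 0.45841 = 0.62802 kg/m³.

ρ ≈ 0.628 kg/m³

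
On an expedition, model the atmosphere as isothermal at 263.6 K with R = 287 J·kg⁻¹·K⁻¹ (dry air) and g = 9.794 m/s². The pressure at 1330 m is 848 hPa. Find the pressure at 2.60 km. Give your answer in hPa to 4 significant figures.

P ≈ 719.4 hPa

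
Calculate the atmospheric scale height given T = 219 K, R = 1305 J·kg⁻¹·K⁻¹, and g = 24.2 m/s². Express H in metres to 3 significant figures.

H ≈ 11800 m

The scale height of an isothermal atmosphere is H = RT/g.
H = 1305 × 219 / 24.2 = 285800/24.2 = 11810 m.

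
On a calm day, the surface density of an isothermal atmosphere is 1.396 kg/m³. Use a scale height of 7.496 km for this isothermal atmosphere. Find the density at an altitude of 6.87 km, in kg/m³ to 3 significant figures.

In an isothermal atmosphere, density decays like pressure: ρ = ρ₀ exp(−z/H).
z/H = 6870.0/7496.0 = 0.91649; exp(−0.91649) = 0.39992.
ρ = 1.396 × 0.39992 = 0.55829 kg/m³.

ρ ≈ 0.558 kg/m³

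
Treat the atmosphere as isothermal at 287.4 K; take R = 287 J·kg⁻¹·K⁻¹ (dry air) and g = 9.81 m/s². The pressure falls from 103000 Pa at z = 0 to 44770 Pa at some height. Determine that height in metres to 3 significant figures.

Scale height: H = RT/g = 287 × 287.4 / 9.81 = 8408.1 m.
Invert the barometric formula: z = H ln(P₀/P).
P₀/P = 103000/44770 = 2.3006; ln(2.3006) = 0.83317.
z = 8408.1 × 0.83317 = 7005.4 m.

z ≈ 7010 m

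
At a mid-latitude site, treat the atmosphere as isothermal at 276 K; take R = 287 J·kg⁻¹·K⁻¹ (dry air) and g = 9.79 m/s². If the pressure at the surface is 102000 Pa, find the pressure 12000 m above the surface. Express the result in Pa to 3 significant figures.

Scale height: H = RT/g = 287 × 276 / 9.79 = 8091.1 m.
Barometric formula: P = P₀ exp(−z/H).
z/H = 12000/8091.1 = 1.4831; exp(−1.4831) = 0.22693.
P = 102000 × 0.22693 = 23147 Pa.

P ≈ 23100 Pa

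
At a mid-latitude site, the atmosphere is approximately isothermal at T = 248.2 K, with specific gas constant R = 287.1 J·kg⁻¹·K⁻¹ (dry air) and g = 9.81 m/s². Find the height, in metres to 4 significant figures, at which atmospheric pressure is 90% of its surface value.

Scale height: H = RT/g = 287.1 × 248.2 / 9.81 = 7263.8 m.
Set P/P₀ = exp(−z/H) = 0.9, so z = −H ln(0.9).
−ln(0.9) = 0.10536; z = 7263.8 × 0.10536 = 765.31 m.

z ≈ 765.3 m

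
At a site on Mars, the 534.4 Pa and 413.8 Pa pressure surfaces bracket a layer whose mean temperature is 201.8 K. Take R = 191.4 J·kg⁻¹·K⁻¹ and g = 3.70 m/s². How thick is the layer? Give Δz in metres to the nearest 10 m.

Δz ≈ 2670 m

Hypsometric equation: Δz = (R T̄/g) ln(P₁/P₂).
R T̄/g = 191.4 × 201.8 / 3.70 = 10439 m.
ln(534.4/413.8) = ln(1.2914) = 0.25573.
Δz = 10439 × 0.25573 = 2669.6 m.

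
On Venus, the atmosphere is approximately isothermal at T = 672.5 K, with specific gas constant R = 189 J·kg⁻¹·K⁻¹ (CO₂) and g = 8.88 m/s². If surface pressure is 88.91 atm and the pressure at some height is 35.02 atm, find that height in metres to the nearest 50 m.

Scale height: H = RT/g = 189 × 672.5 / 8.88 = 14313 m.
Invert the barometric formula: z = H ln(P₀/P).
P₀/P = 88.91/35.02 = 2.5388; ln(2.5388) = 0.93169.
z = 14313 × 0.93169 = 13335 m.

z ≈ 13350 m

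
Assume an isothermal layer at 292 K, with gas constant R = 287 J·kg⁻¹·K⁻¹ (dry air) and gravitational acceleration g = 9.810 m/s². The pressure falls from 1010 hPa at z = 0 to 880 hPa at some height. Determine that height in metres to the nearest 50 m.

Scale height: H = RT/g = 287 × 292 / 9.810 = 8542.7 m.
Invert the barometric formula: z = H ln(P₀/P).
P₀/P = 1010/880 = 1.1477; ln(1.1477) = 0.13776.
z = 8542.7 × 0.13776 = 1176.8 m.

z ≈ 1200 m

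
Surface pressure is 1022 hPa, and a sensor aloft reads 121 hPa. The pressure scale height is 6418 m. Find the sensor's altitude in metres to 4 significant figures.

Invert the barometric formula: z = H ln(P₀/P).
P₀/P = 1022/121 = 8.4463; ln(8.4463) = 2.1337.
z = 6418.0 × 2.1337 = 13694 m.

z ≈ 13690 m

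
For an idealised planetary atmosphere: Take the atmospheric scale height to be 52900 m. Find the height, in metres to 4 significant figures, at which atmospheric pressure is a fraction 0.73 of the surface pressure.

z ≈ 16650 m

Set P/P₀ = exp(−z/H) = 0.73, so z = −H ln(0.73).
−ln(0.73) = 0.31471; z = 52900 × 0.31471 = 16648 m.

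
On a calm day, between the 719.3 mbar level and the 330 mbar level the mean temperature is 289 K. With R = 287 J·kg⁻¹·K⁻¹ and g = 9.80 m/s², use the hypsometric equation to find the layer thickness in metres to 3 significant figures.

Δz ≈ 6590 m

Hypsometric equation: Δz = (R T̄/g) ln(P₁/P₂).
R T̄/g = 287 × 289 / 9.80 = 8463.6 m.
ln(719.3/330) = ln(2.1797) = 0.77919.
Δz = 8463.6 × 0.77919 = 6594.8 m.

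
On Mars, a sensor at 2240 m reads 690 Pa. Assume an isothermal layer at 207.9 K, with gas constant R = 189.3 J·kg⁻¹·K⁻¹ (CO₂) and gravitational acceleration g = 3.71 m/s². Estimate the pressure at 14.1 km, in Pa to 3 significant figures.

Scale height: H = RT/g = 189.3 × 207.9 / 3.71 = 10608 m.
Between two levels, P₂ = P₁ exp(−Δz/H) with Δz = z₂ − z₁.
Δz = 14100 − 2240.0 = 11860 m; Δz/H = 11860/10608 = 1.1180.
P₂ = 690 × exp(−1.1180) = 690 × 0.32693 = 225.58 Pa.

P ≈ 226 Pa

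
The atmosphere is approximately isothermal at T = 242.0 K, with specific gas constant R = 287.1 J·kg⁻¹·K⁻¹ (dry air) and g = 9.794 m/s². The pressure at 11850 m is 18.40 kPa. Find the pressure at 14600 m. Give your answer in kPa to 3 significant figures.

Scale height: H = RT/g = 287.1 × 242.0 / 9.794 = 7094.0 m.
Between two levels, P₂ = P₁ exp(−Δz/H) with Δz = z₂ − z₁.
Δz = 14600 − 11850 = 2750.0 m; Δz/H = 2750.0/7094.0 = 0.38765.
P₂ = 18.40 × exp(−0.38765) = 18.40 × 0.67865 = 12.487 kPa.

P ≈ 12.5 kPa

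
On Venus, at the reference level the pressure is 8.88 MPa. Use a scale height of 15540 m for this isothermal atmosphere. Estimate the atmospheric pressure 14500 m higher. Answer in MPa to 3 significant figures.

P ≈ 3.49 MPa

Barometric formula: P = P₀ exp(−z/H).
z/H = 14500/15540 = 0.93308; exp(−0.93308) = 0.39334.
P = 8.88 × 0.39334 = 3.4929 MPa.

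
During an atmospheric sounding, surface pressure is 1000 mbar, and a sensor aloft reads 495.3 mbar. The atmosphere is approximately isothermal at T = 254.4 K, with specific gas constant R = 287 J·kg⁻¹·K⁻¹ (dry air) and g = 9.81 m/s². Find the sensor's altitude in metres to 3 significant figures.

z ≈ 5230 m

Scale height: H = RT/g = 287 × 254.4 / 9.81 = 7442.7 m.
Invert the barometric formula: z = H ln(P₀/P).
P₀/P = 1000/495.3 = 2.0190; ln(2.0190) = 0.70260.
z = 7442.7 × 0.70260 = 5229.2 m.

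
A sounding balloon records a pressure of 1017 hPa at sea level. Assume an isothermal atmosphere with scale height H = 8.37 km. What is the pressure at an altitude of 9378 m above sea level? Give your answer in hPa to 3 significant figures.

P ≈ 332 hPa

Barometric formula: P = P₀ exp(−z/H).
z/H = 9378.0/8370.0 = 1.1204; exp(−1.1204) = 0.32615.
P = 1017 × 0.32615 = 331.69 hPa.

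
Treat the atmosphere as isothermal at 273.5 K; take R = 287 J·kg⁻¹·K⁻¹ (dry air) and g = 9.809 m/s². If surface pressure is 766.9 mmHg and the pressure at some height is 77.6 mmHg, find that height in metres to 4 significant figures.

Scale height: H = RT/g = 287 × 273.5 / 9.809 = 8002.3 m.
Invert the barometric formula: z = H ln(P₀/P).
P₀/P = 766.9/77.6 = 9.8827; ln(9.8827) = 2.2908.
z = 8002.3 × 2.2908 = 18332 m.

z ≈ 18330 m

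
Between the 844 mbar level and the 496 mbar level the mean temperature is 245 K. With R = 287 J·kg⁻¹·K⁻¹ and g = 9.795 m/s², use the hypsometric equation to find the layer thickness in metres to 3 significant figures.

Hypsometric equation: Δz = (R T̄/g) ln(P₁/P₂).
R T̄/g = 287 × 245 / 9.795 = 7178.7 m.
ln(844/496) = ln(1.7016) = 0.53157.
Δz = 7178.7 × 0.53157 = 3816.0 m.

Δz ≈ 3820 m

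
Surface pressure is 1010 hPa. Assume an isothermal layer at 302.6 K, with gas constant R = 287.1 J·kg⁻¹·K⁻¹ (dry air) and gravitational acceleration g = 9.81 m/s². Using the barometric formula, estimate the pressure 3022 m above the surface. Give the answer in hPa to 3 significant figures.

Scale height: H = RT/g = 287.1 × 302.6 / 9.81 = 8855.9 m.
Barometric formula: P = P₀ exp(−z/H).
z/H = 3022.0/8855.9 = 0.34124; exp(−0.34124) = 0.71089.
P = 1010 × 0.71089 = 718.00 hPa.

P ≈ 718 hPa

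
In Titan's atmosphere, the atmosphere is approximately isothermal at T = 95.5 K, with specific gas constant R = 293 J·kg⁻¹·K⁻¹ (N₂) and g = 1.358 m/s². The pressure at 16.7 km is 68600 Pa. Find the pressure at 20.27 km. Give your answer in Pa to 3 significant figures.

Scale height: H = RT/g = 293 × 95.5 / 1.358 = 20605 m.
Between two levels, P₂ = P₁ exp(−Δz/H) with Δz = z₂ − z₁.
Δz = 20270 − 16700 = 3570.0 m; Δz/H = 3570.0/20605 = 0.17326.
P₂ = 68600 × exp(−0.17326) = 68600 × 0.84092 = 57687 Pa.

P ≈ 57700 Pa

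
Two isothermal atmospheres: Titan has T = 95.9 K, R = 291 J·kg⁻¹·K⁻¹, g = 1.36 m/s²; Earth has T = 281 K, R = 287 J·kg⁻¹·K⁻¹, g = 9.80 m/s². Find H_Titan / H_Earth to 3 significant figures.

H_Titan/H_Earth ≈ 2.49

H = RT/g for each body.
H_Titan = 291 × 95.9 / 1.36 = 20520 m.
H_Earth = 287 × 281 / 9.80 = 8229.3 m.
H_Titan/H_Earth = 20520/8229.3 = 2.4935.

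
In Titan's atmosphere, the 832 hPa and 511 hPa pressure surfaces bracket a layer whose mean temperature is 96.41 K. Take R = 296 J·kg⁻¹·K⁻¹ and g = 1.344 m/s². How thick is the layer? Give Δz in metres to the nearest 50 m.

Δz ≈ 10350 m

Hypsometric equation: Δz = (R T̄/g) ln(P₁/P₂).
R T̄/g = 296 × 96.41 / 1.344 = 21233 m.
ln(832/511) = ln(1.6282) = 0.48748.
Δz = 21233 × 0.48748 = 10351 m.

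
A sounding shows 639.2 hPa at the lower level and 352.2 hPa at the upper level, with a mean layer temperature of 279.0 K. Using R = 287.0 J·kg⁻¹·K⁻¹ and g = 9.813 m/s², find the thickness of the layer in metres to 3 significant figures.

Hypsometric equation: Δz = (R T̄/g) ln(P₁/P₂).
R T̄/g = 287.0 × 279.0 / 9.813 = 8159.9 m.
ln(639.2/352.2) = ln(1.8149) = 0.59603.
Δz = 8159.9 × 0.59603 = 4863.5 m.

Δz ≈ 4860 m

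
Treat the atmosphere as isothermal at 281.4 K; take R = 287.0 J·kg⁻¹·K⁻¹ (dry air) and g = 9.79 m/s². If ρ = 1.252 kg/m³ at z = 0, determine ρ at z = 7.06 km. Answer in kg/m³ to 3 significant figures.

ρ ≈ 0.532 kg/m³

Scale height: H = RT/g = 287.0 × 281.4 / 9.79 = 8249.4 m.
In an isothermal atmosphere, density decays like pressure: ρ = ρ₀ exp(−z/H).
z/H = 7060.0/8249.4 = 0.85582; exp(−0.85582) = 0.42493.
ρ = 1.252 × 0.42493 = 0.53201 kg/m³.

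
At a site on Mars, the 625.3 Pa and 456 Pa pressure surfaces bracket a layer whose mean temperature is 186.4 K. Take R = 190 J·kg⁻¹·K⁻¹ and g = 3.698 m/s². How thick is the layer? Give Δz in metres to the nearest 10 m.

Hypsometric equation: Δz = (R T̄/g) ln(P₁/P₂).
R T̄/g = 190 × 186.4 / 3.698 = 9577.1 m.
ln(625.3/456) = ln(1.3713) = 0.31576.
Δz = 9577.1 × 0.31576 = 3024.1 m.

Δz ≈ 3020 m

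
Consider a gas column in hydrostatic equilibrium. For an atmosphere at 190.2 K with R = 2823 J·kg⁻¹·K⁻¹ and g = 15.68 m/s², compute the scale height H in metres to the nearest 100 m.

The scale height of an isothermal atmosphere is H = RT/g.
H = 2823 × 190.2 / 15.68 = 536930/15.68 = 34243 m.

H ≈ 34200 m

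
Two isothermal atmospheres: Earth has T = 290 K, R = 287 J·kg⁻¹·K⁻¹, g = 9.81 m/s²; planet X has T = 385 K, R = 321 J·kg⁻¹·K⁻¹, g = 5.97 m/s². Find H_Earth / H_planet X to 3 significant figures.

H_Earth/H_planet X ≈ 0.410

H = RT/g for each body.
H_Earth = 287 × 290 / 9.81 = 8484.2 m.
H_planet X = 321 × 385 / 5.97 = 20701 m.
H_Earth/H_planet X = 8484.2/20701 = 0.40984.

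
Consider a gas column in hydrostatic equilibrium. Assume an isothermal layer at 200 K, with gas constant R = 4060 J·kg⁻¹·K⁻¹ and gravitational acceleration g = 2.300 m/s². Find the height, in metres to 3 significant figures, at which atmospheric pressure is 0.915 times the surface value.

z ≈ 31400 m

Scale height: H = RT/g = 4060 × 200 / 2.300 = 353040 m.
Set P/P₀ = exp(−z/H) = 0.915, so z = −H ln(0.915).
−ln(0.915) = 0.088831; z = 353040 × 0.088831 = 31361 m.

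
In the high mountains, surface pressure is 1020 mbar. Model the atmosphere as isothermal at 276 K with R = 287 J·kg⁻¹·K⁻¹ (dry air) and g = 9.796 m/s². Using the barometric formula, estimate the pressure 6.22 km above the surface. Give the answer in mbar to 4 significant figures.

P ≈ 472.6 mbar

Scale height: H = RT/g = 287 × 276 / 9.796 = 8086.2 m.
Barometric formula: P = P₀ exp(−z/H).
z/H = 6220.0/8086.2 = 0.76921; exp(−0.76921) = 0.46338.
P = 1020 × 0.46338 = 472.65 mbar.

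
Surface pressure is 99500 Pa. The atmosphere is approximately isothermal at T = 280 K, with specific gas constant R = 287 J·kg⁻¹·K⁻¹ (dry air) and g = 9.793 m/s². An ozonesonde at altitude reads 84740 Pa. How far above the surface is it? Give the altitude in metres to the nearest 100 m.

z ≈ 1300 m

Scale height: H = RT/g = 287 × 280 / 9.793 = 8205.9 m.
Invert the barometric formula: z = H ln(P₀/P).
P₀/P = 99500/84740 = 1.1742; ln(1.1742) = 0.16059.
z = 8205.9 × 0.16059 = 1317.8 m.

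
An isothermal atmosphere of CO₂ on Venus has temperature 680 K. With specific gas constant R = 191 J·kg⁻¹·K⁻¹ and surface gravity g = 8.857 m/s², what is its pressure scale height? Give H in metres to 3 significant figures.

H ≈ 14700 m

The scale height of an isothermal atmosphere is H = RT/g.
H = 191 × 680 / 8.857 = 129880/8.857 = 14664 m.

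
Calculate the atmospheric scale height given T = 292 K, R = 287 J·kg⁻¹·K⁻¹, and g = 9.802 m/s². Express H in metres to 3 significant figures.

H ≈ 8550 m

The scale height of an isothermal atmosphere is H = RT/g.
H = 287 × 292 / 9.802 = 83804/9.802 = 8549.7 m.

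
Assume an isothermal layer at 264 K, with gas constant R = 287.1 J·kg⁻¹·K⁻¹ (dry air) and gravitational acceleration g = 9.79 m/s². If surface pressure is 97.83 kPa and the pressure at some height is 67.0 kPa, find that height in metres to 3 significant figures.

z ≈ 2930 m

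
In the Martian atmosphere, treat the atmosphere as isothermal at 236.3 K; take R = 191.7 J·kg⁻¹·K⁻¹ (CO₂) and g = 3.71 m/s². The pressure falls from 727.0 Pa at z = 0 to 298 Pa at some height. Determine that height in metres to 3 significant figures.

z ≈ 10900 m

Scale height: H = RT/g = 191.7 × 236.3 / 3.71 = 12210 m.
Invert the barometric formula: z = H ln(P₀/P).
P₀/P = 727.0/298 = 2.4396; ln(2.4396) = 0.89183.
z = 12210 × 0.89183 = 10889 m.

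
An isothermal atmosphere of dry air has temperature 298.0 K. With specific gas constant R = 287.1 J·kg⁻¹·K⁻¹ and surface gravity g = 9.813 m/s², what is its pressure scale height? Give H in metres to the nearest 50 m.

H ≈ 8700 m

The scale height of an isothermal atmosphere is H = RT/g.
H = 287.1 × 298.0 / 9.813 = 85556/9.813 = 8718.6 m.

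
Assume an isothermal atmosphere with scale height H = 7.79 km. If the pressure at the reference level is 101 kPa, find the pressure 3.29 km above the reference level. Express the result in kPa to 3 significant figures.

P ≈ 66.2 kPa

Barometric formula: P = P₀ exp(−z/H).
z/H = 3290.0/7790.0 = 0.42234; exp(−0.42234) = 0.65551.
P = 101 × 0.65551 = 66.207 kPa.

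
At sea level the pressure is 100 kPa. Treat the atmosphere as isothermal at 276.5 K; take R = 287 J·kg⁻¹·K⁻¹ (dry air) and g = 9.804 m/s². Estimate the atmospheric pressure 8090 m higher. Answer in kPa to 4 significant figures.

P ≈ 36.81 kPa

Scale height: H = RT/g = 287 × 276.5 / 9.804 = 8094.2 m.
Barometric formula: P = P₀ exp(−z/H).
z/H = 8090.0/8094.2 = 0.99948; exp(−0.99948) = 0.36807.
P = 100 × 0.36807 = 36.807 kPa.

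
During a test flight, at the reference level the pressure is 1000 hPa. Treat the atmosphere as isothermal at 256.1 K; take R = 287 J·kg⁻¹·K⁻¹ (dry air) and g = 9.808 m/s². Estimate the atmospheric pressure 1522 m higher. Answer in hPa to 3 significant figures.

P ≈ 816 hPa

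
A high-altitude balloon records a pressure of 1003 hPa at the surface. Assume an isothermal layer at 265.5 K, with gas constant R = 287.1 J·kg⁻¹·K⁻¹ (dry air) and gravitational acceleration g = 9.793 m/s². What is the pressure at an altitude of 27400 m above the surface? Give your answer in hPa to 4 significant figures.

Scale height: H = RT/g = 287.1 × 265.5 / 9.793 = 7783.6 m.
Barometric formula: P = P₀ exp(−z/H).
z/H = 27400/7783.6 = 3.5202; exp(−3.5202) = 0.029594.
P = 1003 × 0.029594 = 29.683 hPa.

P ≈ 29.68 hPa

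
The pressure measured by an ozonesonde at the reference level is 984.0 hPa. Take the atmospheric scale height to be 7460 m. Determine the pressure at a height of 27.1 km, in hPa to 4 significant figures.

P ≈ 26.02 hPa

Barometric formula: P = P₀ exp(−z/H).
z/H = 27100/7460.0 = 3.6327; exp(−3.6327) = 0.026445.
P = 984.0 × 0.026445 = 26.022 hPa.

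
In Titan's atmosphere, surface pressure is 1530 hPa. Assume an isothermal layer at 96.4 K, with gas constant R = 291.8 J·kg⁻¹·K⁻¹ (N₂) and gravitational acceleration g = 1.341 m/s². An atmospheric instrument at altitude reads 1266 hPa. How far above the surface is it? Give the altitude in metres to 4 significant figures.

z ≈ 3973 m

Scale height: H = RT/g = 291.8 × 96.4 / 1.341 = 20977 m.
Invert the barometric formula: z = H ln(P₀/P).
P₀/P = 1530/1266 = 1.2085; ln(1.2085) = 0.18938.
z = 20977 × 0.18938 = 3972.6 m.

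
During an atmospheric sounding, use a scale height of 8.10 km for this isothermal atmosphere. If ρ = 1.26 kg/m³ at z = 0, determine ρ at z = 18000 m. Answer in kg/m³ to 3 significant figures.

ρ ≈ 0.137 kg/m³

In an isothermal atmosphere, density decays like pressure: ρ = ρ₀ exp(−z/H).
z/H = 18000/8100.0 = 2.2222; exp(−2.2222) = 0.10837.
ρ = 1.26 × 0.10837 = 0.13655 kg/m³.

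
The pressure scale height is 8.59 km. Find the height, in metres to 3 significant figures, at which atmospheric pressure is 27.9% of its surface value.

z ≈ 11000 m

Set P/P₀ = exp(−z/H) = 0.279, so z = −H ln(0.279).
−ln(0.279) = 1.2765; z = 8590.0 × 1.2765 = 10965 m.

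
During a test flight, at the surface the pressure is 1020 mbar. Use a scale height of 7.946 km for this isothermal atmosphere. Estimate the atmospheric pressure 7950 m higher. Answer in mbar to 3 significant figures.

P ≈ 375 mbar

Barometric formula: P = P₀ exp(−z/H).
z/H = 7950.0/7946.0 = 1.0005; exp(−1.0005) = 0.36770.
P = 1020 × 0.36770 = 375.05 mbar.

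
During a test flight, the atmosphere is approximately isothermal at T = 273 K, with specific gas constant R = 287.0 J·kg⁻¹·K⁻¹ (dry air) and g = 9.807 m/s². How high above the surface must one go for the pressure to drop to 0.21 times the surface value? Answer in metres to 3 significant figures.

Scale height: H = RT/g = 287.0 × 273 / 9.807 = 7989.3 m.
Set P/P₀ = exp(−z/H) = 0.21, so z = −H ln(0.21).
−ln(0.21) = 1.5606; z = 7989.3 × 1.5606 = 12468 m.

z ≈ 12500 m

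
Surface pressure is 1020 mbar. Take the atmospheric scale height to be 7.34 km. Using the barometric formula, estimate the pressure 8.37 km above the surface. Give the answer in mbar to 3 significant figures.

Barometric formula: P = P₀ exp(−z/H).
z/H = 8370.0/7340.0 = 1.1403; exp(−1.1403) = 0.31972.
P = 1020 × 0.31972 = 326.11 mbar.

P ≈ 326 mbar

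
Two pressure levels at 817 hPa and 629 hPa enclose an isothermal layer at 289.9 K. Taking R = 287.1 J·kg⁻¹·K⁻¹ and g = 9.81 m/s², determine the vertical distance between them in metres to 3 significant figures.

Hypsometric equation: Δz = (R T̄/g) ln(P₁/P₂).
R T̄/g = 287.1 × 289.9 / 9.81 = 8484.2 m.
ln(817/629) = ln(1.2989) = 0.26152.
Δz = 8484.2 × 0.26152 = 2218.8 m.

Δz ≈ 2220 m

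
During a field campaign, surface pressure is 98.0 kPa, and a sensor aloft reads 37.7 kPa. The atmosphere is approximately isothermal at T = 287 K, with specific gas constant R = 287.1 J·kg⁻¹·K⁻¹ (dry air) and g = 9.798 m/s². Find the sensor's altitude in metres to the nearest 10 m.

z ≈ 8030 m

Scale height: H = RT/g = 287.1 × 287 / 9.798 = 8409.6 m.
Invert the barometric formula: z = H ln(P₀/P).
P₀/P = 98.0/37.7 = 2.5995; ln(2.5995) = 0.95532.
z = 8409.6 × 0.95532 = 8033.9 m.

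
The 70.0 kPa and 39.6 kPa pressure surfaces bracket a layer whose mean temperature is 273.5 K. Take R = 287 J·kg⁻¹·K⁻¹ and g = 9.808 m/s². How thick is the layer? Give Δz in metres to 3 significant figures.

Δz ≈ 4560 m

Hypsometric equation: Δz = (R T̄/g) ln(P₁/P₂).
R T̄/g = 287 × 273.5 / 9.808 = 8003.1 m.
ln(70.0/39.6) = ln(1.7677) = 0.56968.
Δz = 8003.1 × 0.56968 = 4559.2 m.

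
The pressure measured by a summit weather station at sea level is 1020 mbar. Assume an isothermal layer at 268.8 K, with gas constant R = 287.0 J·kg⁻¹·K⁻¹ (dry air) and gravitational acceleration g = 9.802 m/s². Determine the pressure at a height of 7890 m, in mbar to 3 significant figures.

Scale height: H = RT/g = 287.0 × 268.8 / 9.802 = 7870.4 m.
Barometric formula: P = P₀ exp(−z/H).
z/H = 7890.0/7870.4 = 1.0025; exp(−1.0025) = 0.36696.
P = 1020 × 0.36696 = 374.30 mbar.

P ≈ 374 mbar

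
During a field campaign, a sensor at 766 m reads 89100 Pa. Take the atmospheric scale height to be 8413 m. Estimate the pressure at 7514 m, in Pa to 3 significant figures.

Between two levels, P₂ = P₁ exp(−Δz/H) with Δz = z₂ − z₁.
Δz = 7514.0 − 766.00 = 6748.0 m; Δz/H = 6748.0/8413.0 = 0.80209.
P₂ = 89100 × exp(−0.80209) = 89100 × 0.44839 = 39952 Pa.

P ≈ 40000 Pa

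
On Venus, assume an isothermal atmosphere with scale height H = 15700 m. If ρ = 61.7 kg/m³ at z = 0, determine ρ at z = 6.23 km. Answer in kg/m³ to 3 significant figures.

In an isothermal atmosphere, density decays like pressure: ρ = ρ₀ exp(−z/H).
z/H = 6230.0/15700 = 0.39682; exp(−0.39682) = 0.67246.
ρ = 61.7 × 0.67246 = 41.491 kg/m³.

ρ ≈ 41.5 kg/m³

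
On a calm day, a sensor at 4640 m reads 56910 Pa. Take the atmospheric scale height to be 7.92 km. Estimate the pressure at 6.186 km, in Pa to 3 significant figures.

P ≈ 46800 Pa

Between two levels, P₂ = P₁ exp(−Δz/H) with Δz = z₂ − z₁.
Δz = 6186.0 − 4640.0 = 1546.0 m; Δz/H = 1546.0/7920.0 = 0.19520.
P₂ = 56910 × exp(−0.19520) = 56910 × 0.82267 = 46818 Pa.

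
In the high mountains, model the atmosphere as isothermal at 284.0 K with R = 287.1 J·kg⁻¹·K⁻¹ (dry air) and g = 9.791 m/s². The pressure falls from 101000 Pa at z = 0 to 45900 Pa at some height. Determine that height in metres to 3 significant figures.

z ≈ 6570 m

Scale height: H = RT/g = 287.1 × 284.0 / 9.791 = 8327.7 m.
Invert the barometric formula: z = H ln(P₀/P).
P₀/P = 101000/45900 = 2.2004; ln(2.2004) = 0.78864.
z = 8327.7 × 0.78864 = 6567.6 m.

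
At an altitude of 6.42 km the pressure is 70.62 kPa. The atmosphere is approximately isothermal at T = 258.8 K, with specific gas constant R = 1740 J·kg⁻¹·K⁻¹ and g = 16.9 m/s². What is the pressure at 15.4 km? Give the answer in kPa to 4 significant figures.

P ≈ 50.42 kPa

Scale height: H = RT/g = 1740 × 258.8 / 16.9 = 26646 m.
Between two levels, P₂ = P₁ exp(−Δz/H) with Δz = z₂ − z₁.
Δz = 15400 − 6420.0 = 8980.0 m; Δz/H = 8980.0/26646 = 0.33701.
P₂ = 70.62 × exp(−0.33701) = 70.62 × 0.71390 = 50.416 kPa.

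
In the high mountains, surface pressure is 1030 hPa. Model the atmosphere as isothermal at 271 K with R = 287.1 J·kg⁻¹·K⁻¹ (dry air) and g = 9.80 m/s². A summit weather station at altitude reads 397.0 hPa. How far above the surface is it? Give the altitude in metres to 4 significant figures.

z ≈ 7569 m

Scale height: H = RT/g = 287.1 × 271 / 9.80 = 7939.2 m.
Invert the barometric formula: z = H ln(P₀/P).
P₀/P = 1030/397.0 = 2.5945; ln(2.5945) = 0.95339.
z = 7939.2 × 0.95339 = 7569.2 m.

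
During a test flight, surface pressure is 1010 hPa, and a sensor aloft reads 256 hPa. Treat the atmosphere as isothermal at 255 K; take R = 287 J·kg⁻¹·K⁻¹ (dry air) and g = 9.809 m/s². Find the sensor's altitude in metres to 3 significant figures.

Scale height: H = RT/g = 287 × 255 / 9.809 = 7461.0 m.
Invert the barometric formula: z = H ln(P₀/P).
P₀/P = 1010/256 = 3.9453; ln(3.9453) = 1.3725.
z = 7461.0 × 1.3725 = 10240 m.

z ≈ 10200 m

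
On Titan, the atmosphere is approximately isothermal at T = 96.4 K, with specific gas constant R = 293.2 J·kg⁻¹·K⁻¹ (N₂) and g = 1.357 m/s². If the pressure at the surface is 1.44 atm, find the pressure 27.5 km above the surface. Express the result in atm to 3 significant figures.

P ≈ 0.385 atm

Scale height: H = RT/g = 293.2 × 96.4 / 1.357 = 20829 m.
Barometric formula: P = P₀ exp(−z/H).
z/H = 27500/20829 = 1.3203; exp(−1.3203) = 0.26706.
P = 1.44 × 0.26706 = 0.38457 atm.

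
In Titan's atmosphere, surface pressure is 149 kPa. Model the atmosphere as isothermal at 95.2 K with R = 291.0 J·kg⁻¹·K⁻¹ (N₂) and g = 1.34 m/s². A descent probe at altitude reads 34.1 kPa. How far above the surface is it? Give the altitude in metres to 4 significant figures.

Scale height: H = RT/g = 291.0 × 95.2 / 1.34 = 20674 m.
Invert the barometric formula: z = H ln(P₀/P).
P₀/P = 149/34.1 = 4.3695; ln(4.3695) = 1.4746.
z = 20674 × 1.4746 = 30486 m.

z ≈ 30490 m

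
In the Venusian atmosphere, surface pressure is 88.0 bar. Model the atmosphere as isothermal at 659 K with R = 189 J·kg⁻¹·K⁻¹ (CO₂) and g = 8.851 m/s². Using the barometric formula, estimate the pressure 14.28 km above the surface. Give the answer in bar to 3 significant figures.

P ≈ 31.9 bar

Scale height: H = RT/g = 189 × 659 / 8.851 = 14072 m.
Barometric formula: P = P₀ exp(−z/H).
z/H = 14280/14072 = 1.0148; exp(−1.0148) = 0.36247.
P = 88.0 × 0.36247 = 31.897 bar.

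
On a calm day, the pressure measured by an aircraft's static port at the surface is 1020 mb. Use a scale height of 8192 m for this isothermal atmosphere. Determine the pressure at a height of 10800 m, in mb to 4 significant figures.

P ≈ 272.9 mb

Barometric formula: P = P₀ exp(−z/H).
z/H = 10800/8192.0 = 1.3184; exp(−1.3184) = 0.26756.
P = 1020 × 0.26756 = 272.91 mb.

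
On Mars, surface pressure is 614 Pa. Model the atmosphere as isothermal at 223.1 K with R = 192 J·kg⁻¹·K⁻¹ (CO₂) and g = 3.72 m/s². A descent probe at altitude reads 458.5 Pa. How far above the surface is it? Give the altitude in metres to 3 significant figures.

Scale height: H = RT/g = 192 × 223.1 / 3.72 = 11515 m.
Invert the barometric formula: z = H ln(P₀/P).
P₀/P = 614/458.5 = 1.3391; ln(1.3391) = 0.29200.
z = 11515 × 0.29200 = 3362.4 m.

z ≈ 3360 m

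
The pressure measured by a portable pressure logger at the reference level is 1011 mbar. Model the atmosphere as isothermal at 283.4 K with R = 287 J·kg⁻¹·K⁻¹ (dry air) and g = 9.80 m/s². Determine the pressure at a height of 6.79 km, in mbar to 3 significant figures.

Scale height: H = RT/g = 287 × 283.4 / 9.80 = 8299.6 m.
Barometric formula: P = P₀ exp(−z/H).
z/H = 6790.0/8299.6 = 0.81811; exp(−0.81811) = 0.44126.
P = 1011 × 0.44126 = 446.11 mbar.

P ≈ 446 mbar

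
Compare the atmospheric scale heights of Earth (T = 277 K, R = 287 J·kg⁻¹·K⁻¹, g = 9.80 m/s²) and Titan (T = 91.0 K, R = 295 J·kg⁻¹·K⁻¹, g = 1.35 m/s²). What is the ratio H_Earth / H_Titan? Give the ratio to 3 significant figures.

H = RT/g for each body.
H_Earth = 287 × 277 / 9.80 = 8112.1 m.
H_Titan = 295 × 91.0 / 1.35 = 19885 m.
H_Earth/H_Titan = 8112.1/19885 = 0.40795.

H_Earth/H_Titan ≈ 0.408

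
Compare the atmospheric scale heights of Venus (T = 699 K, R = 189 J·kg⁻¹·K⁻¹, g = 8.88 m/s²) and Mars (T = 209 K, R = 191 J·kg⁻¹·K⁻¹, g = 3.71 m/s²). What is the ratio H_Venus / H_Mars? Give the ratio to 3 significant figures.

H = RT/g for each body.
H_Venus = 189 × 699 / 8.88 = 14877 m.
H_Mars = 191 × 209 / 3.71 = 10760 m.
H_Venus/H_Mars = 14877/10760 = 1.3826.

H_Venus/H_Mars ≈ 1.38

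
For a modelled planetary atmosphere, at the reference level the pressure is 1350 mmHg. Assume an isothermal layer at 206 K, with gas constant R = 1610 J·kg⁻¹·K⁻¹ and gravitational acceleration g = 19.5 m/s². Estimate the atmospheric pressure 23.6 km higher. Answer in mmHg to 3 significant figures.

P ≈ 337 mmHg

Scale height: H = RT/g = 1610 × 206 / 19.5 = 17008 m.
Barometric formula: P = P₀ exp(−z/H).
z/H = 23600/17008 = 1.3876; exp(−1.3876) = 0.24967.
P = 1350 × 0.24967 = 337.05 mmHg.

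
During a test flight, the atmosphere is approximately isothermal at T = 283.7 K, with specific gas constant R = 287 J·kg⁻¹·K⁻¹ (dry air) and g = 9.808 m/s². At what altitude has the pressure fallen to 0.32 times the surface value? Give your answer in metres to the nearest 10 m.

z ≈ 9460 m

Scale height: H = RT/g = 287 × 283.7 / 9.808 = 8301.6 m.
Set P/P₀ = exp(−z/H) = 0.32, so z = −H ln(0.32).
−ln(0.32) = 1.1394; z = 8301.6 × 1.1394 = 9458.8 m.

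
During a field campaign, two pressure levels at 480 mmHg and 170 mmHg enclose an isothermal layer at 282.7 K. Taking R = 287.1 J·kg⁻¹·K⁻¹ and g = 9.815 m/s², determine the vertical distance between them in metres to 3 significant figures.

Hypsometric equation: Δz = (R T̄/g) ln(P₁/P₂).
R T̄/g = 287.1 × 282.7 / 9.815 = 8269.3 m.
ln(480/170) = ln(2.8235) = 1.0380.
Δz = 8269.3 × 1.0380 = 8583.5 m.

Δz ≈ 8580 m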